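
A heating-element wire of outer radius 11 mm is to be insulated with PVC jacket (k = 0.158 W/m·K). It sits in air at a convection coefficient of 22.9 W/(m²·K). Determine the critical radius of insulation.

r_cr ≈ 6.9 mm

For a cylinder r_cr = k/h = 0.158/22.9
r_cr = 6.9 mm; since the bare radius (11 mm) is above r_cr, any added insulation will reduce heat loss.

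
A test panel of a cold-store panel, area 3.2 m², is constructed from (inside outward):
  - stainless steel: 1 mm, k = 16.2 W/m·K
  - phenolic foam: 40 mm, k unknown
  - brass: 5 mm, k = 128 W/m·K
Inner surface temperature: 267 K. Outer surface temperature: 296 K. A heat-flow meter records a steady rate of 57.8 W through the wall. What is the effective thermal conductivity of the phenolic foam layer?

k ≈ 0.0249 W/(m·K)

Using the resistance-network approach (series):
R_stainless steel = L/(kA) = 0.001/(16.2×3.2) = 1.929×10^-5 K/W
R_brass = L/(kA) = 0.005/(128×3.2) = 1.221×10^-5 K/W
Sum of known resistances R_other = 3.15×10^-5 K/W
Total R = ΔT/Q = 29/57.8 = 0.5017 K/W
R_phenolic foam = R_total − R_other = 0.5017 K/W
k = L/(R·A) = 0.04/(0.5017×3.2)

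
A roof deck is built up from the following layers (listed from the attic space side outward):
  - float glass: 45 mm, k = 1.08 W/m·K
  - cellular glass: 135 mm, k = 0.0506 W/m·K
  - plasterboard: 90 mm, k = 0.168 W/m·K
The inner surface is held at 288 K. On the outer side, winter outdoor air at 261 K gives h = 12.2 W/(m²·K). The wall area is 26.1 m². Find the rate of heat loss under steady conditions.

Using the resistance-network approach (series):
R_float glass = L/(kA) = 0.045/(1.08×26.1) = 0.001596 K/W
R_cellular glass = L/(kA) = 0.135/(0.0506×26.1) = 0.1022 K/W
R_plasterboard = L/(kA) = 0.09/(0.168×26.1) = 0.02053 K/W
R_outer film = 1/(h_o·A) = 1/(12.2×26.1) = 0.003141 K/W
R_total = 0.1275 K/W
Q = ΔT / R_total = 27 / 0.1275

Q ≈ 212 W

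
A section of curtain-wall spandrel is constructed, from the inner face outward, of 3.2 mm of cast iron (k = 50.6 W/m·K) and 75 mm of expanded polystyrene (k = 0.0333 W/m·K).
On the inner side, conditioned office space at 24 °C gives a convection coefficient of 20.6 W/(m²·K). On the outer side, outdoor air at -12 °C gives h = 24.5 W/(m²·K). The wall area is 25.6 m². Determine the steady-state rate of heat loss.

Q ≈ 394 W

Treating each layer as a thermal resistance in series:
R_inner film = 1/(h_i·A) = 1/(20.6×25.6) = 0.001896 K/W
R_cast iron = L/(kA) = 0.0032/(50.6×25.6) = 2.47×10^-6 K/W
R_expanded polystyrene = L/(kA) = 0.075/(0.0333×25.6) = 0.08798 K/W
R_outer film = 1/(h_o·A) = 1/(24.5×25.6) = 0.001594 K/W
R_total = 0.09147 K/W
Q = ΔT / R_total = 36 / 0.09147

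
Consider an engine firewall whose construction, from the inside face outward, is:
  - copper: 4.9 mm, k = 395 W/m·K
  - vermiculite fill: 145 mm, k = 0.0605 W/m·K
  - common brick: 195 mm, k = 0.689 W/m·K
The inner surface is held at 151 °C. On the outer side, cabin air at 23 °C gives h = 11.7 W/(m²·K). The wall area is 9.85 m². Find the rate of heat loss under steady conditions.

Q ≈ 456 W

Treating each layer as a thermal resistance in series:
R_copper = L/(kA) = 0.0049/(395×9.85) = 1.259×10^-6 K/W
R_vermiculite fill = L/(kA) = 0.145/(0.0605×9.85) = 0.2433 K/W
R_common brick = L/(kA) = 0.195/(0.689×9.85) = 0.02873 K/W
R_outer film = 1/(h_o·A) = 1/(11.7×9.85) = 0.008677 K/W
R_total = 0.2807 K/W
Q = ΔT / R_total = 128 / 0.2807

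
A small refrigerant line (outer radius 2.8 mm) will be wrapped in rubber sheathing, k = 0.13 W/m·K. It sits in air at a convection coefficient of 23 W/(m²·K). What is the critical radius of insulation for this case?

r_cr ≈ 5.65 mm

For a cylinder r_cr = k/h = 0.13/23
r_cr = 5.65 mm; since the bare radius (2.8 mm) is below r_cr, adding a thin layer of insulation will *increase* heat loss.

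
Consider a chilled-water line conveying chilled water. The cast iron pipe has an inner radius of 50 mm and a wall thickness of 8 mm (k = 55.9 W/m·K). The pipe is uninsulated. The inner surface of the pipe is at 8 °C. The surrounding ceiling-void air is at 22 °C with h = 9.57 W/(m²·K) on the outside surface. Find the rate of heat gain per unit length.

q′ ≈ 48.8 W/m

Per-layer cylindrical resistances, series-summed:
R_cast iron pipe wall = ln(58/50)/(2π×55.9×1) = 4.226×10^-4 K/W
R_outer film = 1/(h_o·2πr_oL) = 1/(9.57×2π×0.058×1) = 0.2867 K/W
R_total = 0.2872 K/W
Q = ΔT/R_total = 14/0.2872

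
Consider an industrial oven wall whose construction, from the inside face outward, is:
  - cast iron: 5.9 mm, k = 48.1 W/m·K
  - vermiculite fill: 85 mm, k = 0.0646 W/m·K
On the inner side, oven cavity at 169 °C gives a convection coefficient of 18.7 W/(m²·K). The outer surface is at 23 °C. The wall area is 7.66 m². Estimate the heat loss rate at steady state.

Treating each layer as a thermal resistance in series:
R_inner film = 1/(h_i·A) = 1/(18.7×7.66) = 0.006981 K/W
R_cast iron = L/(kA) = 0.0059/(48.1×7.66) = 1.601×10^-5 K/W
R_vermiculite fill = L/(kA) = 0.085/(0.0646×7.66) = 0.1718 K/W
R_total = 0.1788 K/W
Q = ΔT / R_total = 146 / 0.1788

Q ≈ 817 W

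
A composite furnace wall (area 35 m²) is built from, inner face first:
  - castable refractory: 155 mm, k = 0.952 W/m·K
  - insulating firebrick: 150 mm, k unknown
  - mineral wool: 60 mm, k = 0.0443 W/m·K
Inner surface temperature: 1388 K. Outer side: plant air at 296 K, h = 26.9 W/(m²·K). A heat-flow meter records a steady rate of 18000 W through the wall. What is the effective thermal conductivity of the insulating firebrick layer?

k ≈ 0.264 W/(m·K)

Using the resistance-network approach (series):
R_castable refractory = L/(kA) = 0.155/(0.952×35) = 0.004652 K/W
R_mineral wool = L/(kA) = 0.06/(0.0443×35) = 0.0387 K/W
R_outer film = 1/(h_o·A) = 1/(26.9×35) = 0.001062 K/W
Sum of known resistances R_other = 0.04441 K/W
Total R = ΔT/Q = 1092/18000 = 0.06067 K/W
R_insulating firebrick = R_total − R_other = 0.01626 K/W
k = L/(R·A) = 0.15/(0.01626×35)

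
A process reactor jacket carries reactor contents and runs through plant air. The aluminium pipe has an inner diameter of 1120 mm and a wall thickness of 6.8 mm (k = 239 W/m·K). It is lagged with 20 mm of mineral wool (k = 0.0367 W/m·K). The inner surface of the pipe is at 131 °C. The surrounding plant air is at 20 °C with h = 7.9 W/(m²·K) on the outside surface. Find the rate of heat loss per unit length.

q′ ≈ 601 W/m

Cylindrical conduction, so R = ln(r₂/r₁)/(2πkL) per layer, in series:
R_aluminium pipe wall = ln(566.8/560)/(2π×239×1) = 8.037×10^-6 K/W
R_mineral wool = ln(586.8/566.8)/(2π×0.0367×1) = 0.1504 K/W
R_outer film = 1/(h_o·2πr_oL) = 1/(7.9×2π×0.5868×1) = 0.03433 K/W
R_total = 0.1847 K/W
Q = ΔT/R_total = 111/0.1847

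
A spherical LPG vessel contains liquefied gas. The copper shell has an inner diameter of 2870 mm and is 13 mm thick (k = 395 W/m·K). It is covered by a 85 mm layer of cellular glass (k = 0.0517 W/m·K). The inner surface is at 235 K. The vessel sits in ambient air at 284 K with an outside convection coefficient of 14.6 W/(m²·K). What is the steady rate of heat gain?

Spherical conduction: R = (1/r_in − 1/r_out)/(4πk) per layer; series-sum.
R_copper shell = (1/1.435 − 1/1.448)/(4π×395) = 1.26×10^-6 K/W
R_cellular glass = (1/1.448 − 1/1.533)/(4π×0.0517) = 0.05894 K/W
R_outer film = 1/(h·4πr_o²) = 1/(14.6×4π×1.533²) = 0.002319 K/W
R_total = 0.06126 K/W
Q = ΔT/R_total = 49/0.06126

Q ≈ 800 W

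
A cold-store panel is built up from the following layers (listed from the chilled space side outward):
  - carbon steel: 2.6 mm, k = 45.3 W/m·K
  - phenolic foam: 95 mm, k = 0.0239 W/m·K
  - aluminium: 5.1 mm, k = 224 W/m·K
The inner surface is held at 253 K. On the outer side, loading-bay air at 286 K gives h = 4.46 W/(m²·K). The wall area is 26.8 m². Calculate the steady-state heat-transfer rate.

Treating each layer as a thermal resistance in series:
R_carbon steel = L/(kA) = 0.0026/(45.3×26.8) = 2.142×10^-6 K/W
R_phenolic foam = L/(kA) = 0.095/(0.0239×26.8) = 0.1483 K/W
R_aluminium = L/(kA) = 0.0051/(224×26.8) = 8.495×10^-7 K/W
R_outer film = 1/(h_o·A) = 1/(4.46×26.8) = 0.008366 K/W
R_total = 0.1567 K/W
Q = ΔT / R_total = 33 / 0.1567

Q ≈ 211 W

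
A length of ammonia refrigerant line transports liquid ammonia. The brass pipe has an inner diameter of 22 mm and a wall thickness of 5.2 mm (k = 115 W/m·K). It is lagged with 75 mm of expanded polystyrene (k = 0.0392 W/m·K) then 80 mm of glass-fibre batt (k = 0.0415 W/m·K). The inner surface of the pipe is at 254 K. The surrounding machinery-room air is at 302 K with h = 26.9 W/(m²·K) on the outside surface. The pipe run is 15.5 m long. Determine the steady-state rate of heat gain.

Q ≈ 78.6 W

Per-layer cylindrical resistances, series-summed:
R_brass pipe wall = ln(16.2/11)/(2π×115×15.5) = 3.456×10^-5 K/W
R_expanded polystyrene = ln(91.2/16.2)/(2π×0.0392×15.5) = 0.4526 K/W
R_glass-fibre batt = ln(171.2/91.2)/(2π×0.0415×15.5) = 0.1558 K/W
R_outer film = 1/(h_o·2πr_oL) = 1/(26.9×2π×0.1712×15.5) = 0.00223 K/W
R_total = 0.6107 K/W
Q = ΔT/R_total = 48/0.6107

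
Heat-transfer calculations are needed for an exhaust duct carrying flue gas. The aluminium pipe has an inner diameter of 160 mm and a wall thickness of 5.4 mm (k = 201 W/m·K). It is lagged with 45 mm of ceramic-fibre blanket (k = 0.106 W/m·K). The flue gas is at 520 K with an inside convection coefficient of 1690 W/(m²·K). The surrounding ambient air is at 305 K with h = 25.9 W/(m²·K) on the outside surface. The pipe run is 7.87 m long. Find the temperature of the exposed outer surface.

T ≈ 320 K

Per-layer cylindrical resistances, series-summed:
R_inner film = 1/(h_i·2πr₁L) = 1/(1690×2π×0.08×7.87) = 1.496×10^-4 K/W
R_aluminium pipe wall = ln(85.4/80)/(2π×201×7.87) = 6.572×10^-6 K/W
R_ceramic-fibre blanket = ln(130.4/85.4)/(2π×0.106×7.87) = 0.08075 K/W
R_outer film = 1/(h_o·2πr_oL) = 1/(25.9×2π×0.1304×7.87) = 0.005988 K/W
R_total = 0.08689 K/W
Q = ΔT/R_total = 215/0.08689
Q = 2470 W
T_interface = T_inner − Q·ΣR(inner→interface) = 520 − 2470×0.08091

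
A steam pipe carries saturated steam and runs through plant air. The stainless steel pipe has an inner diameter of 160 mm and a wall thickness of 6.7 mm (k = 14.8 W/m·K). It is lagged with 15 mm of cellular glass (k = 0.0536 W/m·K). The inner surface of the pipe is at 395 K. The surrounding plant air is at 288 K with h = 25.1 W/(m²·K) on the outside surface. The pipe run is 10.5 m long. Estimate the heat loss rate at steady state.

Q ≈ 2090 W

Per-layer cylindrical resistances, series-summed:
R_stainless steel pipe wall = ln(86.7/80)/(2π×14.8×10.5) = 8.237×10^-5 K/W
R_cellular glass = ln(101.7/86.7)/(2π×0.0536×10.5) = 0.04513 K/W
R_outer film = 1/(h_o·2πr_oL) = 1/(25.1×2π×0.1017×10.5) = 0.005938 K/W
R_total = 0.05115 K/W
Q = ΔT/R_total = 107/0.05115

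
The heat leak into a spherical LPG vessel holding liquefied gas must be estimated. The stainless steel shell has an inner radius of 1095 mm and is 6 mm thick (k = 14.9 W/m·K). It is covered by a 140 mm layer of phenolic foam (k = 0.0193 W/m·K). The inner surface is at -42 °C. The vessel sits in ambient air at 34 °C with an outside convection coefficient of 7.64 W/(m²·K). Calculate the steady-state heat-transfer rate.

Q ≈ 177 W

For a spherical shell R = (1/r₁ − 1/r₂)/(4πk); film R = 1/(h·4πr²). In series:
R_stainless steel shell = (1/1.095 − 1/1.101)/(4π×14.9) = 2.658×10^-5 K/W
R_phenolic foam = (1/1.101 − 1/1.241)/(4π×0.0193) = 0.4225 K/W
R_outer film = 1/(h·4πr_o²) = 1/(7.64×4π×1.241²) = 0.006763 K/W
R_total = 0.4293 K/W
Q = ΔT/R_total = 76/0.4293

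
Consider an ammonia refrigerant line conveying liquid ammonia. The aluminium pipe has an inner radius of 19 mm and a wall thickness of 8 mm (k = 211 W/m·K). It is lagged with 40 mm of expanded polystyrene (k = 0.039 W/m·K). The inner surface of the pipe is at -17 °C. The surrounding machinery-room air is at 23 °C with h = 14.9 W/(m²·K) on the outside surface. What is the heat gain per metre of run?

q′ ≈ 10.3 W/m

Cylindrical conduction, so R = ln(r₂/r₁)/(2πkL) per layer, in series:
R_aluminium pipe wall = ln(27/19)/(2π×211×1) = 2.651×10^-4 K/W
R_expanded polystyrene = ln(67/27)/(2π×0.039×1) = 3.709 K/W
R_outer film = 1/(h_o·2πr_oL) = 1/(14.9×2π×0.067×1) = 0.1594 K/W
R_total = 3.869 K/W
Q = ΔT/R_total = 40/3.869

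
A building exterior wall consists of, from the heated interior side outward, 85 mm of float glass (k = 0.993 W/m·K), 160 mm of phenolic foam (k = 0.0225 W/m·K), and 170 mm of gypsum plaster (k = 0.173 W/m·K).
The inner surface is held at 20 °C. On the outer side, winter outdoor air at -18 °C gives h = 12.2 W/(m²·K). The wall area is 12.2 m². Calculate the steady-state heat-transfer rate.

Q ≈ 56.1 W

Series thermal resistances:
R_float glass = L/(kA) = 0.085/(0.993×12.2) = 0.007016 K/W
R_phenolic foam = L/(kA) = 0.16/(0.0225×12.2) = 0.5829 K/W
R_gypsum plaster = L/(kA) = 0.17/(0.173×12.2) = 0.08055 K/W
R_outer film = 1/(h_o·A) = 1/(12.2×12.2) = 0.006719 K/W
R_total = 0.6772 K/W
Q = ΔT / R_total = 38 / 0.6772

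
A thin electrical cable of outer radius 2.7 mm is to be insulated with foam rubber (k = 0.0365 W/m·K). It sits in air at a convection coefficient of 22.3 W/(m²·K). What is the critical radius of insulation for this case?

r_cr ≈ 1.64 mm

For a cylinder r_cr = k/h = 0.0365/22.3
r_cr = 1.64 mm; since the bare radius (2.7 mm) is above r_cr, any added insulation will reduce heat loss.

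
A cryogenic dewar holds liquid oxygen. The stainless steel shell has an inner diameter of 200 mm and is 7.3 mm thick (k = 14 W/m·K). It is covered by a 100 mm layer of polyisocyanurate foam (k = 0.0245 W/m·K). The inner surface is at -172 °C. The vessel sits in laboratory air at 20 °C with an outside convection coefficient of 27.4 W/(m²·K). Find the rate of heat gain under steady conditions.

Q ≈ 13.1 W

For a spherical shell R = (1/r₁ − 1/r₂)/(4πk); film R = 1/(h·4πr²). In series:
R_stainless steel shell = (1/0.1 − 1/0.1073)/(4π×14) = 0.003867 K/W
R_polyisocyanurate foam = (1/0.1073 − 1/0.2073)/(4π×0.0245) = 14.6 K/W
R_outer film = 1/(h·4πr_o²) = 1/(27.4×4π×0.2073²) = 0.06758 K/W
R_total = 14.67 K/W
Q = ΔT/R_total = 192/14.67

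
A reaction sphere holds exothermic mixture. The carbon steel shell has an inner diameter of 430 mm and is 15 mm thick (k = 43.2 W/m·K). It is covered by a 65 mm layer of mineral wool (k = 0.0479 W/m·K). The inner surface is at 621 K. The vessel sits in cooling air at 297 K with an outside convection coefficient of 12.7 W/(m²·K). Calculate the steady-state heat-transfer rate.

Spherical conduction: R = (1/r_in − 1/r_out)/(4πk) per layer; series-sum.
R_carbon steel shell = (1/0.215 − 1/0.23)/(4π×43.2) = 5.588×10^-4 K/W
R_mineral wool = (1/0.23 − 1/0.295)/(4π×0.0479) = 1.592 K/W
R_outer film = 1/(h·4πr_o²) = 1/(12.7×4π×0.295²) = 0.072 K/W
R_total = 1.664 K/W
Q = ΔT/R_total = 324/1.664

Q ≈ 195 W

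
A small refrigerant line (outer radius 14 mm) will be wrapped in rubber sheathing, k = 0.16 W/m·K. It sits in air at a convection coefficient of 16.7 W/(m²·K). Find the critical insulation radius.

For a cylinder r_cr = k/h = 0.16/16.7
r_cr = 9.58 mm; since the bare radius (14 mm) is above r_cr, any added insulation will reduce heat loss.

r_cr ≈ 9.58 mm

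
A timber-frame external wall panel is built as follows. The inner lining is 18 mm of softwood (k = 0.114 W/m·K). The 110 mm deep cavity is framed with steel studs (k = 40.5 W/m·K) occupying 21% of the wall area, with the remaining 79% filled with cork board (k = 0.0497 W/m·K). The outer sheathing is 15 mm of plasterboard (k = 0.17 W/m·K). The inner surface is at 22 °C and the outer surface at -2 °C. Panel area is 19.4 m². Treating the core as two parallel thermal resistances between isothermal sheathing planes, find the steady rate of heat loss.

Sheathing layers in series; stud and cavity paths in parallel between them.
R_inner = 0.018/(0.114×19.4) = 0.008139 K/W
R_stud  = 0.11/(40.5×0.21×19.4) = 6.667×10^-4 K/W
R_cav   = 0.11/(0.0497×0.79×19.4) = 0.1444 K/W
1/R_core = 1/R_stud + 1/R_cav → R_core = 6.636×10^-4 K/W
R_outer = 0.015/(0.17×19.4) = 0.004548 K/W
R_total = 0.01335 K/W
Q = ΔT/R_total = 24/0.01335

Q ≈ 1800 W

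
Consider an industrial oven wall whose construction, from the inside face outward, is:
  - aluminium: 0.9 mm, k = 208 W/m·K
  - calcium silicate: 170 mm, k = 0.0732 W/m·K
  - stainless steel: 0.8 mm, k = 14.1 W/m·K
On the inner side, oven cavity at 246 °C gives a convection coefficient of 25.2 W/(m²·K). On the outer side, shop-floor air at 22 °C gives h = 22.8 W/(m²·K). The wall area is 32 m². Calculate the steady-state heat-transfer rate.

Thermal resistances in series:
R_inner film = 1/(h_i·A) = 1/(25.2×32) = 0.00124 K/W
R_aluminium = L/(kA) = 0.0009/(208×32) = 1.352×10^-7 K/W
R_calcium silicate = L/(kA) = 0.17/(0.0732×32) = 0.07258 K/W
R_stainless steel = L/(kA) = 0.0008/(14.1×32) = 1.773×10^-6 K/W
R_outer film = 1/(h_o·A) = 1/(22.8×32) = 0.001371 K/W
R_total = 0.07519 K/W
Q = ΔT / R_total = 224 / 0.07519

Q ≈ 2980 W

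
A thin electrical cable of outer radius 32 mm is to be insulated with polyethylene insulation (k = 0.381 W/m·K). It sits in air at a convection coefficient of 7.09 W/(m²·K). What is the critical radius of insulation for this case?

r_cr ≈ 53.7 mm

For a cylinder r_cr = k/h = 0.381/7.09
r_cr = 53.7 mm; since the bare radius (32 mm) is below r_cr, adding a thin layer of insulation will *increase* heat loss.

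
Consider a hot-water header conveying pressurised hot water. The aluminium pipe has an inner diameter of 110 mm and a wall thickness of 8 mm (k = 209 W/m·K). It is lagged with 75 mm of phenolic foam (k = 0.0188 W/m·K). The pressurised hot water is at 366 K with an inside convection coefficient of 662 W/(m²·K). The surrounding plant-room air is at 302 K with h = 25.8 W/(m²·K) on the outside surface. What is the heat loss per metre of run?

Treating each annulus and film as a series resistance:
R_inner film = 1/(h_i·2πr₁L) = 1/(662×2π×0.055×1) = 0.004371 K/W
R_aluminium pipe wall = ln(63/55)/(2π×209×1) = 1.034×10^-4 K/W
R_phenolic foam = ln(138/63)/(2π×0.0188×1) = 6.638 K/W
R_outer film = 1/(h_o·2πr_oL) = 1/(25.8×2π×0.138×1) = 0.0447 K/W
R_total = 6.687 K/W
Q = ΔT/R_total = 64/6.687

q′ ≈ 9.57 W/m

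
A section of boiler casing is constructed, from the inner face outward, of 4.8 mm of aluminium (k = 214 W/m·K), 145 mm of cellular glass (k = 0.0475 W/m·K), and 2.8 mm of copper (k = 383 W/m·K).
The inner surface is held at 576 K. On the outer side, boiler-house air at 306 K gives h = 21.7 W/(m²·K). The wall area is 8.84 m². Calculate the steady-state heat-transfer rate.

Thermal resistances in series:
R_aluminium = L/(kA) = 0.0048/(214×8.84) = 2.537×10^-6 K/W
R_cellular glass = L/(kA) = 0.145/(0.0475×8.84) = 0.3453 K/W
R_copper = L/(kA) = 0.0028/(383×8.84) = 8.27×10^-7 K/W
R_outer film = 1/(h_o·A) = 1/(21.7×8.84) = 0.005213 K/W
R_total = 0.3505 K/W
Q = ΔT / R_total = 270 / 0.3505

Q ≈ 770 W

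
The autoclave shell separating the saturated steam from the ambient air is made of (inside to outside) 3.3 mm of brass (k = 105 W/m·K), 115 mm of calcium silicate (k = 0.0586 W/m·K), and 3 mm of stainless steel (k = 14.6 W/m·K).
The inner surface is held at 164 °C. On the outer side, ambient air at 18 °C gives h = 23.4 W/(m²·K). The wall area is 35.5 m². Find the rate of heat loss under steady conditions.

Thermal resistances in series:
R_brass = L/(kA) = 0.0033/(105×35.5) = 8.853×10^-7 K/W
R_calcium silicate = L/(kA) = 0.115/(0.0586×35.5) = 0.05528 K/W
R_stainless steel = L/(kA) = 0.003/(14.6×35.5) = 5.788×10^-6 K/W
R_outer film = 1/(h_o·A) = 1/(23.4×35.5) = 0.001204 K/W
R_total = 0.05649 K/W
Q = ΔT / R_total = 146 / 0.05649

Q ≈ 2580 W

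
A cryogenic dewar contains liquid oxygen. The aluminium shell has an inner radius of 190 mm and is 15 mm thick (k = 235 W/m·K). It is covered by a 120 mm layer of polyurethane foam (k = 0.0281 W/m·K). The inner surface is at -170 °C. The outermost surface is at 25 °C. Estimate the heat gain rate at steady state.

Q ≈ 38.2 W

Spherical conduction: R = (1/r_in − 1/r_out)/(4πk) per layer; series-sum.
R_aluminium shell = (1/0.19 − 1/0.205)/(4π×235) = 1.304×10^-4 K/W
R_polyurethane foam = (1/0.205 − 1/0.325)/(4π×0.0281) = 5.101 K/W
R_total = 5.101 K/W
Q = ΔT/R_total = 195/5.101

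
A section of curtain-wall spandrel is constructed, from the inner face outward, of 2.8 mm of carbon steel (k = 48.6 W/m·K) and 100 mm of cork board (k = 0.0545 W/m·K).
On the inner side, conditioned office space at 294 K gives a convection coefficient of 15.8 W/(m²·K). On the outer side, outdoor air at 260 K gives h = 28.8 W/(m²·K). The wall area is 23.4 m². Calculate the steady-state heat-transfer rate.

Q ≈ 412 W

Series thermal resistances:
R_inner film = 1/(h_i·A) = 1/(15.8×23.4) = 0.002705 K/W
R_carbon steel = L/(kA) = 0.0028/(48.6×23.4) = 2.462×10^-6 K/W
R_cork board = L/(kA) = 0.1/(0.0545×23.4) = 0.07841 K/W
R_outer film = 1/(h_o·A) = 1/(28.8×23.4) = 0.001484 K/W
R_total = 0.0826 K/W
Q = ΔT / R_total = 34 / 0.0826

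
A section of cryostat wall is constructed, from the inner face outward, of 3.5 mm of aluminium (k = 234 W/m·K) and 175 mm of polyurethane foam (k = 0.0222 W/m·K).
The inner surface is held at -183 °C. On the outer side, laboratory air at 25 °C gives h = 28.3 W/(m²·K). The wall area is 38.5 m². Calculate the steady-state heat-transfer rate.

Thermal resistances in series:
R_aluminium = L/(kA) = 0.0035/(234×38.5) = 3.885×10^-7 K/W
R_polyurethane foam = L/(kA) = 0.175/(0.0222×38.5) = 0.2048 K/W
R_outer film = 1/(h_o·A) = 1/(28.3×38.5) = 9.178×10^-4 K/W
R_total = 0.2057 K/W
Q = ΔT / R_total = 208 / 0.2057

Q ≈ 1010 W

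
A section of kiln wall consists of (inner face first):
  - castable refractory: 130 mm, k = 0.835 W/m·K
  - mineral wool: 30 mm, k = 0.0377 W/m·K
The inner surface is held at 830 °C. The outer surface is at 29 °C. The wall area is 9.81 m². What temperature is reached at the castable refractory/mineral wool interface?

T ≈ 699 °C

Treating each layer as a thermal resistance in series:
R_castable refractory = L/(kA) = 0.13/(0.835×9.81) = 0.01587 K/W
R_mineral wool = L/(kA) = 0.03/(0.0377×9.81) = 0.08112 K/W
R_total = 0.09699 K/W;  Q = ΔT/R_total = 801/0.09699 = 8259 W
T_interface = T_inner − Q·ΣR(inner→interface) = 830 − 8260×0.01587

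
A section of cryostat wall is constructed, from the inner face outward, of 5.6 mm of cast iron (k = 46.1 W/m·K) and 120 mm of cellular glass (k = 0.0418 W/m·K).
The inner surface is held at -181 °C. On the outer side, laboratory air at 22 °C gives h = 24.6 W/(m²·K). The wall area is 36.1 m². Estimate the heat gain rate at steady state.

Thermal resistances in series:
R_cast iron = L/(kA) = 0.0056/(46.1×36.1) = 3.365×10^-6 K/W
R_cellular glass = L/(kA) = 0.12/(0.0418×36.1) = 0.07952 K/W
R_outer film = 1/(h_o·A) = 1/(24.6×36.1) = 0.001126 K/W
R_total = 0.08065 K/W
Q = ΔT / R_total = 203 / 0.08065

Q ≈ 2520 W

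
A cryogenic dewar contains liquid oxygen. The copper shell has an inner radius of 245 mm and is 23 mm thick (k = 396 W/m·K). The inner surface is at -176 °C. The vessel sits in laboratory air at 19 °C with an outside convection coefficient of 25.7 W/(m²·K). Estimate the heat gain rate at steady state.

Q ≈ 4520 W

Spherical conduction: R = (1/r_in − 1/r_out)/(4πk) per layer; series-sum.
R_copper shell = (1/0.245 − 1/0.268)/(4π×396) = 7.039×10^-5 K/W
R_outer film = 1/(h·4πr_o²) = 1/(25.7×4π×0.268²) = 0.04311 K/W
R_total = 0.04318 K/W
Q = ΔT/R_total = 195/0.04318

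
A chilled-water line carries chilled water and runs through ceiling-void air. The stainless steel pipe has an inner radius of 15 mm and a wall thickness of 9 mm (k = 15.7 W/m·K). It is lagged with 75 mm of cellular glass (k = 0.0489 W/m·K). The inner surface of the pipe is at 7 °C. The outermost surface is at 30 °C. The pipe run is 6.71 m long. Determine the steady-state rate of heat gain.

Q ≈ 33.4 W

Cylindrical conduction, so R = ln(r₂/r₁)/(2πkL) per layer, in series:
R_stainless steel pipe wall = ln(24/15)/(2π×15.7×6.71) = 7.101×10^-4 K/W
R_cellular glass = ln(99/24)/(2π×0.0489×6.71) = 0.6874 K/W
R_total = 0.6881 K/W
Q = ΔT/R_total = 23/0.6881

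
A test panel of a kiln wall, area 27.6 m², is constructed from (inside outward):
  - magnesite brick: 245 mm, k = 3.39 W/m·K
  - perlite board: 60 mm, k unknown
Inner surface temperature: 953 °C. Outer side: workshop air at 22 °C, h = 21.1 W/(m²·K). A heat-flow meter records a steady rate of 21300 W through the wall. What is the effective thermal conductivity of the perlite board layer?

k ≈ 0.0552 W/(m·K)

Thermal resistances in series:
R_magnesite brick = L/(kA) = 0.245/(3.39×27.6) = 0.002619 K/W
R_outer film = 1/(h_o·A) = 1/(21.1×27.6) = 0.001717 K/W
Sum of known resistances R_other = 0.004336 K/W
Total R = ΔT/Q = 931/21300 = 0.04371 K/W
R_perlite board = R_total − R_other = 0.03937 K/W
k = L/(R·A) = 0.06/(0.03937×27.6)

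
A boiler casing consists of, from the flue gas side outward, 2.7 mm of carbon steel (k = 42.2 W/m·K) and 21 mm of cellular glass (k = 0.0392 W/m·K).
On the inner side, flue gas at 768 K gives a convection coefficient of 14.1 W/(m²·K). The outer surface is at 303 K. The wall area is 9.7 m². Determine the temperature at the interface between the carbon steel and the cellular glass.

Treating each layer as a thermal resistance in series:
R_inner film = 1/(h_i·A) = 1/(14.1×9.7) = 0.007312 K/W
R_carbon steel = L/(kA) = 0.0027/(42.2×9.7) = 6.596×10^-6 K/W
R_cellular glass = L/(kA) = 0.021/(0.0392×9.7) = 0.05523 K/W
R_total = 0.06255 K/W;  Q = ΔT/R_total = 465/0.06255 = 7434 W
T_interface = T_inner − Q·ΣR(inner→interface) = 768 − 7430×0.007318

T ≈ 714 K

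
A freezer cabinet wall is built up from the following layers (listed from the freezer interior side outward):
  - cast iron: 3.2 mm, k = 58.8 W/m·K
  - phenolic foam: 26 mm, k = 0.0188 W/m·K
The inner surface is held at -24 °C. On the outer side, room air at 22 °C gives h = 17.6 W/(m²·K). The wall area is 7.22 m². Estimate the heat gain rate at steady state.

Q ≈ 231 W

Treating each layer as a thermal resistance in series:
R_cast iron = L/(kA) = 0.0032/(58.8×7.22) = 7.538×10^-6 K/W
R_phenolic foam = L/(kA) = 0.026/(0.0188×7.22) = 0.1915 K/W
R_outer film = 1/(h_o·A) = 1/(17.6×7.22) = 0.00787 K/W
R_total = 0.1994 K/W
Q = ΔT / R_total = 46 / 0.1994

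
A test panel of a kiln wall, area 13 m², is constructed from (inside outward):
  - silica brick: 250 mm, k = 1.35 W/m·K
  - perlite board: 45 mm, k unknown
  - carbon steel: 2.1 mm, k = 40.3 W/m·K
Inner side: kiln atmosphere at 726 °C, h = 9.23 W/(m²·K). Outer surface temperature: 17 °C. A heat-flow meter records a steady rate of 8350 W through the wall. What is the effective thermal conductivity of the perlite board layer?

k ≈ 0.0555 W/(m·K)

Series thermal resistances:
R_inner film = 1/(h_i·A) = 1/(9.23×13) = 0.008334 K/W
R_silica brick = L/(kA) = 0.25/(1.35×13) = 0.01425 K/W
R_carbon steel = L/(kA) = 0.0021/(40.3×13) = 4.008×10^-6 K/W
Sum of known resistances R_other = 0.02258 K/W
Total R = ΔT/Q = 709/8350 = 0.08491 K/W
R_perlite board = R_total − R_other = 0.06233 K/W
k = L/(R·A) = 0.045/(0.06233×13)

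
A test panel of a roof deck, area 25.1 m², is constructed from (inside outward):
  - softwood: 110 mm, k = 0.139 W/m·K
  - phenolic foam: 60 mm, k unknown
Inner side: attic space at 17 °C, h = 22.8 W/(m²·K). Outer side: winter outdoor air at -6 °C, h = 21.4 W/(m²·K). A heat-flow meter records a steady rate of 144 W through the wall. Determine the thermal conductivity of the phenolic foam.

Thermal resistances in series:
R_inner film = 1/(h_i·A) = 1/(22.8×25.1) = 0.001747 K/W
R_softwood = L/(kA) = 0.11/(0.139×25.1) = 0.03153 K/W
R_outer film = 1/(h_o·A) = 1/(21.4×25.1) = 0.001862 K/W
Sum of known resistances R_other = 0.03514 K/W
Total R = ΔT/Q = 23/144 = 0.1597 K/W
R_phenolic foam = R_total − R_other = 0.1246 K/W
k = L/(R·A) = 0.06/(0.1246×25.1)

k ≈ 0.0192 W/(m·K)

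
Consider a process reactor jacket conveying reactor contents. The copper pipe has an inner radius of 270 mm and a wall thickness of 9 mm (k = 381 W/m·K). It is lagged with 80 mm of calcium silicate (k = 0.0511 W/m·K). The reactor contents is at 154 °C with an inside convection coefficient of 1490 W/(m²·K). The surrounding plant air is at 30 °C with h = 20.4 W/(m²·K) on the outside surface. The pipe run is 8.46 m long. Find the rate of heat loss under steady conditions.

Q ≈ 1300 W

Cylindrical conduction, so R = ln(r₂/r₁)/(2πkL) per layer, in series:
R_inner film = 1/(h_i·2πr₁L) = 1/(1490×2π×0.27×8.46) = 4.676×10^-5 K/W
R_copper pipe wall = ln(279/270)/(2π×381×8.46) = 1.619×10^-6 K/W
R_calcium silicate = ln(359/279)/(2π×0.0511×8.46) = 0.09282 K/W
R_outer film = 1/(h_o·2πr_oL) = 1/(20.4×2π×0.359×8.46) = 0.002569 K/W
R_total = 0.09543 K/W
Q = ΔT/R_total = 124/0.09543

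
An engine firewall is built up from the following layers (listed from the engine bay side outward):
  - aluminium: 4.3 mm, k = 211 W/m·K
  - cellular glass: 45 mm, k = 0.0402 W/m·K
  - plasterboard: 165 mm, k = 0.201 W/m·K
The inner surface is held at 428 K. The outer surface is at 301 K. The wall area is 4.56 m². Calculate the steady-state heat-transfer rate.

Q ≈ 298 W

Model the wall as resistances in series:
R_aluminium = L/(kA) = 0.0043/(211×4.56) = 4.469×10^-6 K/W
R_cellular glass = L/(kA) = 0.045/(0.0402×4.56) = 0.2455 K/W
R_plasterboard = L/(kA) = 0.165/(0.201×4.56) = 0.18 K/W
R_total = 0.4255 K/W
Q = ΔT / R_total = 127 / 0.4255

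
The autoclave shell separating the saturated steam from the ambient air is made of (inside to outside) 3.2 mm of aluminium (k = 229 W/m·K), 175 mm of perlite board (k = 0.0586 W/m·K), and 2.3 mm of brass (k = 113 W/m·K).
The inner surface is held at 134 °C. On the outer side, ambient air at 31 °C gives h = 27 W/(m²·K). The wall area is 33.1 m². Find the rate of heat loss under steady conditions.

Treating each layer as a thermal resistance in series:
R_aluminium = L/(kA) = 0.0032/(229×33.1) = 4.222×10^-7 K/W
R_perlite board = L/(kA) = 0.175/(0.0586×33.1) = 0.09022 K/W
R_brass = L/(kA) = 0.0023/(113×33.1) = 6.149×10^-7 K/W
R_outer film = 1/(h_o·A) = 1/(27×33.1) = 0.001119 K/W
R_total = 0.09134 K/W
Q = ΔT / R_total = 103 / 0.09134

Q ≈ 1130 W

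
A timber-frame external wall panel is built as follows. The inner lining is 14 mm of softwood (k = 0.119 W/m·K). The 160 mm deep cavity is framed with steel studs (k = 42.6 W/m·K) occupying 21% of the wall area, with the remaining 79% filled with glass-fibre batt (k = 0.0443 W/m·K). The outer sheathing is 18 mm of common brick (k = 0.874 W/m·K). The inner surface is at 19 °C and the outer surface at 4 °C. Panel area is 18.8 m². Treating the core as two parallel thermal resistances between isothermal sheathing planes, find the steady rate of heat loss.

Sheathing layers in series; stud and cavity paths in parallel between them.
R_inner = 0.014/(0.119×18.8) = 0.006258 K/W
R_stud  = 0.16/(42.6×0.21×18.8) = 9.513×10^-4 K/W
R_cav   = 0.16/(0.0443×0.79×18.8) = 0.2432 K/W
1/R_core = 1/R_stud + 1/R_cav → R_core = 9.476×10^-4 K/W
R_outer = 0.018/(0.874×18.8) = 0.001095 K/W
R_total = 0.008301 K/W
Q = ΔT/R_total = 15/0.008301

Q ≈ 1810 W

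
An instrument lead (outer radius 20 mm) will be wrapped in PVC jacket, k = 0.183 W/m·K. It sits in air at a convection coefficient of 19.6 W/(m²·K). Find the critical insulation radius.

For a cylinder r_cr = k/h = 0.183/19.6
r_cr = 9.34 mm; since the bare radius (20 mm) is above r_cr, any added insulation will reduce heat loss.

r_cr ≈ 9.34 mm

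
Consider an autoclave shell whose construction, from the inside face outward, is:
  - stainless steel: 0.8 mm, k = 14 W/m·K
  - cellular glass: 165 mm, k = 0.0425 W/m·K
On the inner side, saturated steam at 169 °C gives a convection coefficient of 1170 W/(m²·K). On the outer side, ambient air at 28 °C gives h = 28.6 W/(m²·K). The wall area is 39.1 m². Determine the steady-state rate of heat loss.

Q ≈ 1410 W

Series thermal resistances:
R_inner film = 1/(h_i·A) = 1/(1170×39.1) = 2.186×10^-5 K/W
R_stainless steel = L/(kA) = 0.0008/(14×39.1) = 1.461×10^-6 K/W
R_cellular glass = L/(kA) = 0.165/(0.0425×39.1) = 0.09929 K/W
R_outer film = 1/(h_o·A) = 1/(28.6×39.1) = 8.942×10^-4 K/W
R_total = 0.1002 K/W
Q = ΔT / R_total = 141 / 0.1002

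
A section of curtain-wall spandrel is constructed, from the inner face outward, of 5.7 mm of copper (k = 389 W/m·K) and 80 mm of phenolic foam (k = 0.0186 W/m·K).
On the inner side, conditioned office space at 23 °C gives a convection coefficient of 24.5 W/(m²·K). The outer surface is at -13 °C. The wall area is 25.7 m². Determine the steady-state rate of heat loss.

Model the wall as resistances in series:
R_inner film = 1/(h_i·A) = 1/(24.5×25.7) = 0.001588 K/W
R_copper = L/(kA) = 0.0057/(389×25.7) = 5.702×10^-7 K/W
R_phenolic foam = L/(kA) = 0.08/(0.0186×25.7) = 0.1674 K/W
R_total = 0.1689 K/W
Q = ΔT / R_total = 36 / 0.1689

Q ≈ 213 W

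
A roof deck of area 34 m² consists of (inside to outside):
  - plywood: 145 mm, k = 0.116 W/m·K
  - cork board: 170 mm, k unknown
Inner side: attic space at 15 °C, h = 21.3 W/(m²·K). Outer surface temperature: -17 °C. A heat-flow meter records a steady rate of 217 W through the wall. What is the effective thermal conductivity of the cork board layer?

Model the wall as resistances in series:
R_inner film = 1/(h_i·A) = 1/(21.3×34) = 0.001381 K/W
R_plywood = L/(kA) = 0.145/(0.116×34) = 0.03676 K/W
Sum of known resistances R_other = 0.03815 K/W
Total R = ΔT/Q = 32/217 = 0.1475 K/W
R_cork board = R_total − R_other = 0.1093 K/W
k = L/(R·A) = 0.17/(0.1093×34)

k ≈ 0.0457 W/(m·K)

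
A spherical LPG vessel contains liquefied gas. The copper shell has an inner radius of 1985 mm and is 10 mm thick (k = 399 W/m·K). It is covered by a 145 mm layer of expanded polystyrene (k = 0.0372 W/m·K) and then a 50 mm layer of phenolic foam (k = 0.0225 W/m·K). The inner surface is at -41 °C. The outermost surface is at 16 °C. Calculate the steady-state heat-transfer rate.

Q ≈ 516 W

Each spherical layer contributes R = (1/r_i − 1/r_o)/(4πk):
R_copper shell = (1/1.985 − 1/1.995)/(4π×399) = 5.036×10^-7 K/W
R_expanded polystyrene = (1/1.995 − 1/2.14)/(4π×0.0372) = 0.07265 K/W
R_phenolic foam = (1/2.14 − 1/2.19)/(4π×0.0225) = 0.03773 K/W
R_total = 0.1104 K/W
Q = ΔT/R_total = 57/0.1104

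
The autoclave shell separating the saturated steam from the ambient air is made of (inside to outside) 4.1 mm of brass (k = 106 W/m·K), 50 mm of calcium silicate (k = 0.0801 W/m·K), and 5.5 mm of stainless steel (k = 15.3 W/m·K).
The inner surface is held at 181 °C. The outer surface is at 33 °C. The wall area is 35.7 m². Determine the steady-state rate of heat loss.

Q ≈ 8460 W

Series thermal resistances:
R_brass = L/(kA) = 0.0041/(106×35.7) = 1.083×10^-6 K/W
R_calcium silicate = L/(kA) = 0.05/(0.0801×35.7) = 0.01749 K/W
R_stainless steel = L/(kA) = 0.0055/(15.3×35.7) = 1.007×10^-5 K/W
R_total = 0.0175 K/W
Q = ΔT / R_total = 148 / 0.0175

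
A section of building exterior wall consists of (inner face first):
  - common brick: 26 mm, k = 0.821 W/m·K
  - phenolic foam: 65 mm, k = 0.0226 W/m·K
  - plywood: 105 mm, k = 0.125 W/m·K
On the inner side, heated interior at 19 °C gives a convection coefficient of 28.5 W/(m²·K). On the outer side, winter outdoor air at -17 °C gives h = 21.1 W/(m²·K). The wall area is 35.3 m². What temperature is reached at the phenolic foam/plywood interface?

Thermal resistances in series:
R_inner film = 1/(h_i·A) = 1/(28.5×35.3) = 9.94×10^-4 K/W
R_common brick = L/(kA) = 0.026/(0.821×35.3) = 8.971×10^-4 K/W
R_phenolic foam = L/(kA) = 0.065/(0.0226×35.3) = 0.08148 K/W
R_plywood = L/(kA) = 0.105/(0.125×35.3) = 0.0238 K/W
R_outer film = 1/(h_o·A) = 1/(21.1×35.3) = 0.001343 K/W
R_total = 0.1085 K/W;  Q = ΔT/R_total = 36/0.1085 = 331.8 W
T_interface = T_inner − Q·ΣR(inner→interface) = 19 − 332×0.08337

T ≈ -8.66 °C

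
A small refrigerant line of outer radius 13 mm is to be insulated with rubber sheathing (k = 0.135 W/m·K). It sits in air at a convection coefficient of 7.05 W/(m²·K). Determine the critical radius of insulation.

For a cylinder r_cr = k/h = 0.135/7.05
r_cr = 19.1 mm; since the bare radius (13 mm) is below r_cr, adding a thin layer of insulation will *increase* heat loss.

r_cr ≈ 19.1 mm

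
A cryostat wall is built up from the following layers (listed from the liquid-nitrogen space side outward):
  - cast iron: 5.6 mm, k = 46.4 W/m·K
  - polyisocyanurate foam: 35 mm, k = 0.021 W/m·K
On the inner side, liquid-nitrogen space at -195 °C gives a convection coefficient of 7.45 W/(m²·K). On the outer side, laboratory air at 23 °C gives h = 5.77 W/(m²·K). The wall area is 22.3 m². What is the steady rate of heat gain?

Thermal resistances in series:
R_inner film = 1/(h_i·A) = 1/(7.45×22.3) = 0.006019 K/W
R_cast iron = L/(kA) = 0.0056/(46.4×22.3) = 5.412×10^-6 K/W
R_polyisocyanurate foam = L/(kA) = 0.035/(0.021×22.3) = 0.07474 K/W
R_outer film = 1/(h_o·A) = 1/(5.77×22.3) = 0.007772 K/W
R_total = 0.08853 K/W
Q = ΔT / R_total = 218 / 0.08853

Q ≈ 2460 W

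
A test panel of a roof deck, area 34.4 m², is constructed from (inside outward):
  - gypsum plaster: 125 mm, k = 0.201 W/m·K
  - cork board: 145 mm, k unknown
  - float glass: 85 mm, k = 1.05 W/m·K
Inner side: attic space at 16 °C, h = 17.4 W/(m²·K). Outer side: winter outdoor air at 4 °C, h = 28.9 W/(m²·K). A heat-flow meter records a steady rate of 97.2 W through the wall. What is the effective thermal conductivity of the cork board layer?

Treating each layer as a thermal resistance in series:
R_inner film = 1/(h_i·A) = 1/(17.4×34.4) = 0.001671 K/W
R_gypsum plaster = L/(kA) = 0.125/(0.201×34.4) = 0.01808 K/W
R_float glass = L/(kA) = 0.085/(1.05×34.4) = 0.002353 K/W
R_outer film = 1/(h_o·A) = 1/(28.9×34.4) = 0.001006 K/W
Sum of known resistances R_other = 0.02311 K/W
Total R = ΔT/Q = 12/97.2 = 0.1235 K/W
R_cork board = R_total − R_other = 0.1003 K/W
k = L/(R·A) = 0.145/(0.1003×34.4)

k ≈ 0.042 W/(m·K)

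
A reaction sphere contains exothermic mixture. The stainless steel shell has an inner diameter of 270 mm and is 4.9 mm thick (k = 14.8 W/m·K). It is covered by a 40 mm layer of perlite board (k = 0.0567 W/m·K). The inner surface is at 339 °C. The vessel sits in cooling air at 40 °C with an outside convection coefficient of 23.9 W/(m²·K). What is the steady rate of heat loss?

Radial (spherical) resistances in series:
R_stainless steel shell = (1/0.135 − 1/0.1399)/(4π×14.8) = 0.001395 K/W
R_perlite board = (1/0.1399 − 1/0.1799)/(4π×0.0567) = 2.231 K/W
R_outer film = 1/(h·4πr_o²) = 1/(23.9×4π×0.1799²) = 0.1029 K/W
R_total = 2.335 K/W
Q = ΔT/R_total = 299/2.335

Q ≈ 128 W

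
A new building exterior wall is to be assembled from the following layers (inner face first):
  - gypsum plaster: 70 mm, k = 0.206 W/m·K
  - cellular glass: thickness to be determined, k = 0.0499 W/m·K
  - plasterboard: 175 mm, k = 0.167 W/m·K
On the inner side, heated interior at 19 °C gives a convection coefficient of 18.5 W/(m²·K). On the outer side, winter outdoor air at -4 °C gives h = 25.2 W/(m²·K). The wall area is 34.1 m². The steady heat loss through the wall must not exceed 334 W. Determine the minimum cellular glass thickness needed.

Series thermal resistances:
R_inner film = 1/(h_i·A) = 1/(18.5×34.1) = 0.001585 K/W
R_gypsum plaster = L/(kA) = 0.07/(0.206×34.1) = 0.009965 K/W
R_plasterboard = L/(kA) = 0.175/(0.167×34.1) = 0.03073 K/W
R_outer film = 1/(h_o·A) = 1/(25.2×34.1) = 0.001164 K/W
Sum of the known resistances R_other = 0.04344 K/W
Required total resistance R_tot = ΔT/Q_allow = 23/334 = 0.06886 K/W
R_cellular glass = R_tot − R_other = 0.02542 K/W
L = R·k·A = 0.02542×0.0499×34.1

L ≈ 43.3 mm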